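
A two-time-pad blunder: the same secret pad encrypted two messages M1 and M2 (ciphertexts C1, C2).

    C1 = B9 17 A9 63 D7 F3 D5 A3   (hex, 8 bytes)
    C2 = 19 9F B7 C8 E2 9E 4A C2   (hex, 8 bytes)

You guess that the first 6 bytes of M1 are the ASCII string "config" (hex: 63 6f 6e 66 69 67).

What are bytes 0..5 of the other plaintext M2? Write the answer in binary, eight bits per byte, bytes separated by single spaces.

11000011 11100111 01110000 11001101 01011100 00001010

First, C1 ⊕ C2 = (M1 ⊕ K) ⊕ (M2 ⊕ K) = M1 ⊕ M2, so the key drops out. Then M2 = (M1 ⊕ M2) ⊕ M1 over the first 6 bytes.
byte 0: (b9 ⊕ 19) ⊕ 63 = a0 ⊕ 63 = c3
byte 1: (17 ⊕ 9f) ⊕ 6f = 88 ⊕ 6f = e7
byte 2: (a9 ⊕ b7) ⊕ 6e = 1e ⊕ 6e = 70
byte 3: (63 ⊕ c8) ⊕ 66 = ab ⊕ 66 = cd
byte 4: (d7 ⊕ e2) ⊕ 69 = 35 ⊕ 69 = 5c
byte 5: (f3 ⊕ 9e) ⊕ 67 = 6d ⊕ 67 = 0a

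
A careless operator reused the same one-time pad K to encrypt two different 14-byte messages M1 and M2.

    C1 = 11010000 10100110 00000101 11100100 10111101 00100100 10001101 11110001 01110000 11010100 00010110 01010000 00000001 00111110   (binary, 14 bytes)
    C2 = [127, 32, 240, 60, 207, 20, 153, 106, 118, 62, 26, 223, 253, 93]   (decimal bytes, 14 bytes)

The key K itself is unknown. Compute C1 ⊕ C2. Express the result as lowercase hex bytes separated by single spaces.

C1 ⊕ C2 = (M1 ⊕ K) ⊕ (M2 ⊕ K) = M1 ⊕ M2 — the shared key cancels under XOR.
d0 xor 7f = af
a6 xor 20 = 86
05 xor f0 = f5
e4 xor 3c = d8
bd xor cf = 72
24 xor 14 = 30
8d xor 99 = 14
f1 xor 6a = 9b
70 xor 76 = 06
d4 xor 3e = ea
16 xor 1a = 0c
50 xor df = 8f
01 xor fd = fc
3e xor 5d = 63

af 86 f5 d8 72 30 14 9b 06 ea 0c 8f fc 63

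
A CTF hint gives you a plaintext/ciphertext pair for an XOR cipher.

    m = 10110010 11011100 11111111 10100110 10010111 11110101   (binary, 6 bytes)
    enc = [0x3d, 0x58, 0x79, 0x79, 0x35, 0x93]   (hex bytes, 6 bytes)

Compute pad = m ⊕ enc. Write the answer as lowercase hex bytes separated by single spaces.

8f 84 86 df a2 66

Since enc = m ⊕ pad, XORing both sides with m gives pad = m ⊕ enc.
b2 ⊕ 3d = 8f
dc ⊕ 58 = 84
ff ⊕ 79 = 86
a6 ⊕ 79 = df
97 ⊕ 35 = a2
f5 ⊕ 93 = 66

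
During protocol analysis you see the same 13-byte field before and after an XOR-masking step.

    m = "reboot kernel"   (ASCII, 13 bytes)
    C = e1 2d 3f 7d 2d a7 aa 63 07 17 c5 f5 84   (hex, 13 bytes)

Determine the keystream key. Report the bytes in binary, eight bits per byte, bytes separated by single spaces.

10010011 01001000 01011101 00010010 01000010 11010011 10001010 00001000 01100010 01100101 10101011 10010000 11101000

Since C = m ⊕ key, XORing both sides with m gives key = m ⊕ C.
byte 0: 114 xor 225 = 147
byte 1: 101 xor  45 =  72
byte 2:  98 xor  63 =  93
byte 3: 111 xor 125 =  18
byte 4: 111 xor  45 =  66
byte 5: 116 xor 167 = 211
byte 6:  32 xor 170 = 138
byte 7: 107 xor  99 =   8
byte 8: 101 xor   7 =  98
byte 9: 114 xor  23 = 101
byte 10: 110 xor 197 = 171
byte 11: 101 xor 245 = 144
byte 12: 108 xor 132 = 232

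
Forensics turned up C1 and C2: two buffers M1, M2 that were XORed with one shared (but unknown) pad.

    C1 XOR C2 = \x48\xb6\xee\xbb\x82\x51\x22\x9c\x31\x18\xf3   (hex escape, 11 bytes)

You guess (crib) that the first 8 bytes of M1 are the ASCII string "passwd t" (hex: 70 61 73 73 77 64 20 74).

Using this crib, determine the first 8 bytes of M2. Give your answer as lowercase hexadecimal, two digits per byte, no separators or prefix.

Since C1 ⊕ C2 = M1 ⊕ M2, XORing with the guessed M1 bytes yields the corresponding M2 bytes: M2 = (C1 ⊕ C2) ⊕ M1.
01001000 xor 01110000 = 00111000
10110110 xor 01100001 = 11010111
11101110 xor 01110011 = 10011101
10111011 xor 01110011 = 11001000
10000010 xor 01110111 = 11110101
01010001 xor 01100100 = 00110101
00100010 xor 00100000 = 00000010
10011100 xor 01110100 = 11101000

38d79dc8f53502e8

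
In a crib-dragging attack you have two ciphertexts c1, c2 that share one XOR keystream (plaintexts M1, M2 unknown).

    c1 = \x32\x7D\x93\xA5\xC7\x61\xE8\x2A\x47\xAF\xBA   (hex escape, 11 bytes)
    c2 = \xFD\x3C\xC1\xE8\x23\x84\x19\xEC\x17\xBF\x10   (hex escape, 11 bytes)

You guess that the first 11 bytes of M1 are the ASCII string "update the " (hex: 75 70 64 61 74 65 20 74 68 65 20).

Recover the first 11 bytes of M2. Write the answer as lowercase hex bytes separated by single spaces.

ba 31 36 2c 90 80 d1 b2 38 75 8a

First, c1 ⊕ c2 = (M1 ⊕ K) ⊕ (M2 ⊕ K) = M1 ⊕ M2, so the key drops out. Then M2 = (M1 ⊕ M2) ⊕ M1 over the first 11 bytes.
byte 0: (32 xor fd) xor 75 = cf xor 75 = ba
byte 1: (7d xor 3c) xor 70 = 41 xor 70 = 31
byte 2: (93 xor c1) xor 64 = 52 xor 64 = 36
byte 3: (a5 xor e8) xor 61 = 4d xor 61 = 2c
byte 4: (c7 xor 23) xor 74 = e4 xor 74 = 90
byte 5: (61 xor 84) xor 65 = e5 xor 65 = 80
byte 6: (e8 xor 19) xor 20 = f1 xor 20 = d1
byte 7: (2a xor ec) xor 74 = c6 xor 74 = b2
byte 8: (47 xor 17) xor 68 = 50 xor 68 = 38
byte 9: (af xor bf) xor 65 = 10 xor 65 = 75
byte 10: (ba xor 10) xor 20 = aa xor 20 = 8a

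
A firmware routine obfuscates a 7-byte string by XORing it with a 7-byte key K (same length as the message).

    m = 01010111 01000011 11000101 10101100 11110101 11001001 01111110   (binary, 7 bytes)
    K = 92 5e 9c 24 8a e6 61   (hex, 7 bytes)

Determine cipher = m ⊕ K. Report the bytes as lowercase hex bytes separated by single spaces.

XOR is its own inverse, so applying the key byte-wise gives the result directly.
01010111 XOR 10010010 = 11000101
01000011 XOR 01011110 = 00011101
11000101 XOR 10011100 = 01011001
10101100 XOR 00100100 = 10001000
11110101 XOR 10001010 = 01111111
11001001 XOR 11100110 = 00101111
01111110 XOR 01100001 = 00011111

c5 1d 59 88 7f 2f 1f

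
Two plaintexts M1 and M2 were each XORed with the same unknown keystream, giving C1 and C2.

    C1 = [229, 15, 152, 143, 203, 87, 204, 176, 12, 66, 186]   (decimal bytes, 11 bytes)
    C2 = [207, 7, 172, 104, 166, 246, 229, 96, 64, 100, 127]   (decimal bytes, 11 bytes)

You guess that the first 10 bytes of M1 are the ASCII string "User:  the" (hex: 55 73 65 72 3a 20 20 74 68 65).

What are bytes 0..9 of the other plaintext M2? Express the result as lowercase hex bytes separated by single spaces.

7f 7b 51 95 57 81 09 a4 24 43

First, C1 ⊕ C2 = (M1 ⊕ K) ⊕ (M2 ⊕ K) = M1 ⊕ M2, so the key drops out. Then M2 = (M1 ⊕ M2) ⊕ M1 over the first 10 bytes.
byte 0: (e5 XOR cf) XOR 55 = 2a XOR 55 = 7f
byte 1: (0f XOR 07) XOR 73 = 08 XOR 73 = 7b
byte 2: (98 XOR ac) XOR 65 = 34 XOR 65 = 51
byte 3: (8f XOR 68) XOR 72 = e7 XOR 72 = 95
byte 4: (cb XOR a6) XOR 3a = 6d XOR 3a = 57
byte 5: (57 XOR f6) XOR 20 = a1 XOR 20 = 81
byte 6: (cc XOR e5) XOR 20 = 29 XOR 20 = 09
byte 7: (b0 XOR 60) XOR 74 = d0 XOR 74 = a4
byte 8: (0c XOR 40) XOR 68 = 4c XOR 68 = 24
byte 9: (42 XOR 64) XOR 65 = 26 XOR 65 = 43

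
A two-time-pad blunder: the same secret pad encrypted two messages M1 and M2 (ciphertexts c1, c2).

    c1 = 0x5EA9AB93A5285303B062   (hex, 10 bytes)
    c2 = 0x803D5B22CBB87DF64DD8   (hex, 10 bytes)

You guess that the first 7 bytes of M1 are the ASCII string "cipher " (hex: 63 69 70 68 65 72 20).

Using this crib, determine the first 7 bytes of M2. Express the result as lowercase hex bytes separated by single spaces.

First, c1 ⊕ c2 = (M1 ⊕ K) ⊕ (M2 ⊕ K) = M1 ⊕ M2, so the key drops out. Then M2 = (M1 ⊕ M2) ⊕ M1 over the first 7 bytes.
byte 0: (5e XOR 80) XOR 63 = de XOR 63 = bd
byte 1: (a9 XOR 3d) XOR 69 = 94 XOR 69 = fd
byte 2: (ab XOR 5b) XOR 70 = f0 XOR 70 = 80
byte 3: (93 XOR 22) XOR 68 = b1 XOR 68 = d9
byte 4: (a5 XOR cb) XOR 65 = 6e XOR 65 = 0b
byte 5: (28 XOR b8) XOR 72 = 90 XOR 72 = e2
byte 6: (53 XOR 7d) XOR 20 = 2e XOR 20 = 0e

bd fd 80 d9 0b e2 0e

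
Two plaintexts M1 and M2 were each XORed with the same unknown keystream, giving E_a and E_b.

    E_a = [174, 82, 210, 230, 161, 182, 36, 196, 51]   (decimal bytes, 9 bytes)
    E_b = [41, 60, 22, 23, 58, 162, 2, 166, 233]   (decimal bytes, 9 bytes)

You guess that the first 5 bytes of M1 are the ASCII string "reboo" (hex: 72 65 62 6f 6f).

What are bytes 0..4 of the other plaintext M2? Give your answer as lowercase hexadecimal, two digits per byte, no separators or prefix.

f50ba69ef4

First, E_a ⊕ E_b = (M1 ⊕ K) ⊕ (M2 ⊕ K) = M1 ⊕ M2, so the key drops out. Then M2 = (M1 ⊕ M2) ⊕ M1 over the first 5 bytes.
byte 0: (ae ⊕ 29) ⊕ 72 = 87 ⊕ 72 = f5
byte 1: (52 ⊕ 3c) ⊕ 65 = 6e ⊕ 65 = 0b
byte 2: (d2 ⊕ 16) ⊕ 62 = c4 ⊕ 62 = a6
byte 3: (e6 ⊕ 17) ⊕ 6f = f1 ⊕ 6f = 9e
byte 4: (a1 ⊕ 3a) ⊕ 6f = 9b ⊕ 6f = f4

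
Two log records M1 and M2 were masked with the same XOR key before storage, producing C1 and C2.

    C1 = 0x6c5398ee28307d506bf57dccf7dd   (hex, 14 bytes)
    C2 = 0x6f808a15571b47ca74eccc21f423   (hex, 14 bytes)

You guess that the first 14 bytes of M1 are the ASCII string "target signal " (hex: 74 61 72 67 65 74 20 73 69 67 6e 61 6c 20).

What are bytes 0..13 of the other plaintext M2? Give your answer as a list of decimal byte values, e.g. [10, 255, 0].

[119, 178, 96, 156, 26, 95, 26, 233, 118, 126, 223, 140, 111, 222]

First, C1 ⊕ C2 = (M1 ⊕ K) ⊕ (M2 ⊕ K) = M1 ⊕ M2, so the key drops out. Then M2 = (M1 ⊕ M2) ⊕ M1 over the first 14 bytes.
byte 0: (6c xor 6f) xor 74 = 03 xor 74 = 77
byte 1: (53 xor 80) xor 61 = d3 xor 61 = b2
byte 2: (98 xor 8a) xor 72 = 12 xor 72 = 60
byte 3: (ee xor 15) xor 67 = fb xor 67 = 9c
byte 4: (28 xor 57) xor 65 = 7f xor 65 = 1a
byte 5: (30 xor 1b) xor 74 = 2b xor 74 = 5f
byte 6: (7d xor 47) xor 20 = 3a xor 20 = 1a
byte 7: (50 xor ca) xor 73 = 9a xor 73 = e9
byte 8: (6b xor 74) xor 69 = 1f xor 69 = 76
byte 9: (f5 xor ec) xor 67 = 19 xor 67 = 7e
byte 10: (7d xor cc) xor 6e = b1 xor 6e = df
byte 11: (cc xor 21) xor 61 = ed xor 61 = 8c
byte 12: (f7 xor f4) xor 6c = 03 xor 6c = 6f
byte 13: (dd xor 23) xor 20 = fe xor 20 = de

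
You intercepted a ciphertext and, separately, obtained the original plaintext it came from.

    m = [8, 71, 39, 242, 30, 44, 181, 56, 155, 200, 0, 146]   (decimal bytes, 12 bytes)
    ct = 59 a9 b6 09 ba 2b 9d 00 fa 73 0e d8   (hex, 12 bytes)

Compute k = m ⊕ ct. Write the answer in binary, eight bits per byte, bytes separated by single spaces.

Since ct = m ⊕ k, XORing both sides with m gives k = m ⊕ ct.
byte 0: 00001000 ⊕ 01011001 = 01010001
byte 1: 01000111 ⊕ 10101001 = 11101110
byte 2: 00100111 ⊕ 10110110 = 10010001
byte 3: 11110010 ⊕ 00001001 = 11111011
byte 4: 00011110 ⊕ 10111010 = 10100100
byte 5: 00101100 ⊕ 00101011 = 00000111
byte 6: 10110101 ⊕ 10011101 = 00101000
byte 7: 00111000 ⊕ 00000000 = 00111000
byte 8: 10011011 ⊕ 11111010 = 01100001
byte 9: 11001000 ⊕ 01110011 = 10111011
byte 10: 00000000 ⊕ 00001110 = 00001110
byte 11: 10010010 ⊕ 11011000 = 01001010

01010001 11101110 10010001 11111011 10100100 00000111 00101000 00111000 01100001 10111011 00001110 01001010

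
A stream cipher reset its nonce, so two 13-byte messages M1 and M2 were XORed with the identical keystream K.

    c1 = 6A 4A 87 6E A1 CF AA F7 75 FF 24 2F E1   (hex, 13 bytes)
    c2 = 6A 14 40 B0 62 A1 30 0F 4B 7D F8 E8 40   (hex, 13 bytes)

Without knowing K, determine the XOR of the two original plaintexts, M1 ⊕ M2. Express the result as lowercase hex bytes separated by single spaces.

c1 ⊕ c2 = (M1 ⊕ K) ⊕ (M2 ⊕ K) = M1 ⊕ M2 — the shared key cancels under XOR.
6a ^ 6a = 00
4a ^ 14 = 5e
87 ^ 40 = c7
6e ^ b0 = de
a1 ^ 62 = c3
cf ^ a1 = 6e
aa ^ 30 = 9a
f7 ^ 0f = f8
75 ^ 4b = 3e
ff ^ 7d = 82
24 ^ f8 = dc
2f ^ e8 = c7
e1 ^ 40 = a1

00 5e c7 de c3 6e 9a f8 3e 82 dc c7 a1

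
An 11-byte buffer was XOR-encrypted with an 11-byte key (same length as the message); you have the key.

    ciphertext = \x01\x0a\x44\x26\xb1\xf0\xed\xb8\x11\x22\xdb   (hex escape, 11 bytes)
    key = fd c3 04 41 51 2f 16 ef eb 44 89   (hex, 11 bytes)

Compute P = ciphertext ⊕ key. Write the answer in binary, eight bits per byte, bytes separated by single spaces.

01 ⊕ fd = fc
0a ⊕ c3 = c9
44 ⊕ 04 = 40
26 ⊕ 41 = 67
b1 ⊕ 51 = e0
f0 ⊕ 2f = df
ed ⊕ 16 = fb
b8 ⊕ ef = 57
11 ⊕ eb = fa
22 ⊕ 44 = 66
db ⊕ 89 = 52

11111100 11001001 01000000 01100111 11100000 11011111 11111011 01010111 11111010 01100110 01010010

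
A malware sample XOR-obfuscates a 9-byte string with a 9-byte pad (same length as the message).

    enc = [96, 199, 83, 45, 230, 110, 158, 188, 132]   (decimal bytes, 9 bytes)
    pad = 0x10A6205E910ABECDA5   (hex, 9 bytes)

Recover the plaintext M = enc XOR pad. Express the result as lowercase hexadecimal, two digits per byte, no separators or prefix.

60 XOR 10 = 70
c7 XOR a6 = 61
53 XOR 20 = 73
2d XOR 5e = 73
e6 XOR 91 = 77
6e XOR 0a = 64
9e XOR be = 20
bc XOR cd = 71
84 XOR a5 = 21

706173737764207121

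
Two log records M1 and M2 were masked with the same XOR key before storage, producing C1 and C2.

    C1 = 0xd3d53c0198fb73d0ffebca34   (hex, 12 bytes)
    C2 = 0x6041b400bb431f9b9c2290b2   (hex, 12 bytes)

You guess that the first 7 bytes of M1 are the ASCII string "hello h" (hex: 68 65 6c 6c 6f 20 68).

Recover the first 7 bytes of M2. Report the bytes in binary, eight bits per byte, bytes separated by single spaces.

11011011 11110001 11100100 01101101 01001100 10011000 00000100

First, C1 ⊕ C2 = (M1 ⊕ K) ⊕ (M2 ⊕ K) = M1 ⊕ M2, so the key drops out. Then M2 = (M1 ⊕ M2) ⊕ M1 over the first 7 bytes.
byte 0: (d3 XOR 60) XOR 68 = b3 XOR 68 = db
byte 1: (d5 XOR 41) XOR 65 = 94 XOR 65 = f1
byte 2: (3c XOR b4) XOR 6c = 88 XOR 6c = e4
byte 3: (01 XOR 00) XOR 6c = 01 XOR 6c = 6d
byte 4: (98 XOR bb) XOR 6f = 23 XOR 6f = 4c
byte 5: (fb XOR 43) XOR 20 = b8 XOR 20 = 98
byte 6: (73 XOR 1f) XOR 68 = 6c XOR 68 = 04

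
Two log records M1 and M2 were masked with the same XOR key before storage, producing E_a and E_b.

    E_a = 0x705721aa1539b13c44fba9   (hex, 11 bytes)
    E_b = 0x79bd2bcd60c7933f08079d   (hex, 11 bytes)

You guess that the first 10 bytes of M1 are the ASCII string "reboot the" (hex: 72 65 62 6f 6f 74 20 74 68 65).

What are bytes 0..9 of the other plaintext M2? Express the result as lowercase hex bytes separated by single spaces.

First, E_a ⊕ E_b = (M1 ⊕ K) ⊕ (M2 ⊕ K) = M1 ⊕ M2, so the key drops out. Then M2 = (M1 ⊕ M2) ⊕ M1 over the first 10 bytes.
byte 0: (70 ⊕ 79) ⊕ 72 = 09 ⊕ 72 = 7b
byte 1: (57 ⊕ bd) ⊕ 65 = ea ⊕ 65 = 8f
byte 2: (21 ⊕ 2b) ⊕ 62 = 0a ⊕ 62 = 68
byte 3: (aa ⊕ cd) ⊕ 6f = 67 ⊕ 6f = 08
byte 4: (15 ⊕ 60) ⊕ 6f = 75 ⊕ 6f = 1a
byte 5: (39 ⊕ c7) ⊕ 74 = fe ⊕ 74 = 8a
byte 6: (b1 ⊕ 93) ⊕ 20 = 22 ⊕ 20 = 02
byte 7: (3c ⊕ 3f) ⊕ 74 = 03 ⊕ 74 = 77
byte 8: (44 ⊕ 08) ⊕ 68 = 4c ⊕ 68 = 24
byte 9: (fb ⊕ 07) ⊕ 65 = fc ⊕ 65 = 99

7b 8f 68 08 1a 8a 02 77 24 99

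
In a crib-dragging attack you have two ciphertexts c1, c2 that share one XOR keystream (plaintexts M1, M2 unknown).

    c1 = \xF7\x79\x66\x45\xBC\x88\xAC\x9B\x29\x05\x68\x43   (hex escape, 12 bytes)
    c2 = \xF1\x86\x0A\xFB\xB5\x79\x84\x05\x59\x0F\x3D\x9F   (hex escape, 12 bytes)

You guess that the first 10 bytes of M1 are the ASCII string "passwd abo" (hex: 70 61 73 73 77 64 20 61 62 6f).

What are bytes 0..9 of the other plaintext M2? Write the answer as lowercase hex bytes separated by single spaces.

76 9e 1f cd 7e 95 08 ff 12 65

First, c1 ⊕ c2 = (M1 ⊕ K) ⊕ (M2 ⊕ K) = M1 ⊕ M2, so the key drops out. Then M2 = (M1 ⊕ M2) ⊕ M1 over the first 10 bytes.
byte 0: (f7 xor f1) xor 70 = 06 xor 70 = 76
byte 1: (79 xor 86) xor 61 = ff xor 61 = 9e
byte 2: (66 xor 0a) xor 73 = 6c xor 73 = 1f
byte 3: (45 xor fb) xor 73 = be xor 73 = cd
byte 4: (bc xor b5) xor 77 = 09 xor 77 = 7e
byte 5: (88 xor 79) xor 64 = f1 xor 64 = 95
byte 6: (ac xor 84) xor 20 = 28 xor 20 = 08
byte 7: (9b xor 05) xor 61 = 9e xor 61 = ff
byte 8: (29 xor 59) xor 62 = 70 xor 62 = 12
byte 9: (05 xor 0f) xor 6f = 0a xor 6f = 65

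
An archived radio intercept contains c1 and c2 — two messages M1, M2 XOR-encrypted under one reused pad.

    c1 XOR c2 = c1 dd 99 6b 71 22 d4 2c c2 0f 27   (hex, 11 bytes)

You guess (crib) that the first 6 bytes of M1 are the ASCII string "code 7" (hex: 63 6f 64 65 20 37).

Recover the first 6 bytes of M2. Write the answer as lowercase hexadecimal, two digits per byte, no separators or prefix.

Since c1 ⊕ c2 = M1 ⊕ M2, XORing with the guessed M1 bytes yields the corresponding M2 bytes: M2 = (c1 ⊕ c2) ⊕ M1.
byte 0: 193 XOR  99 = 162
byte 1: 221 XOR 111 = 178
byte 2: 153 XOR 100 = 253
byte 3: 107 XOR 101 =  14
byte 4: 113 XOR  32 =  81
byte 5:  34 XOR  55 =  21

a2b2fd0e5115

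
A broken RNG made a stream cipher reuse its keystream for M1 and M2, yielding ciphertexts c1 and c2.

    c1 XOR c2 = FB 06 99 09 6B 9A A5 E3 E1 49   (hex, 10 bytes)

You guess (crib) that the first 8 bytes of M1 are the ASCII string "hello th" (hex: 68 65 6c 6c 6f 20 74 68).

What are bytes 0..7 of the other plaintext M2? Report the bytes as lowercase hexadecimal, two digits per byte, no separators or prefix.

9363f56504bad18b

Since c1 ⊕ c2 = M1 ⊕ M2, XORing with the guessed M1 bytes yields the corresponding M2 bytes: M2 = (c1 ⊕ c2) ⊕ M1.
fb ^ 68 = 93
06 ^ 65 = 63
99 ^ 6c = f5
09 ^ 6c = 65
6b ^ 6f = 04
9a ^ 20 = ba
a5 ^ 74 = d1
e3 ^ 68 = 8b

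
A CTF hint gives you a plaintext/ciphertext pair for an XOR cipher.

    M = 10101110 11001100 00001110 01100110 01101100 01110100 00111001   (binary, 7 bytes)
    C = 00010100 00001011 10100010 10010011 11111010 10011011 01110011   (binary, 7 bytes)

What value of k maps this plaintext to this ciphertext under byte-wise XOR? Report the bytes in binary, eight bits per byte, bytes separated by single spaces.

Since C = M ⊕ k, XORing both sides with M gives k = M ⊕ C.
174 XOR  20 = 186
204 XOR  11 = 199
 14 XOR 162 = 172
102 XOR 147 = 245
108 XOR 250 = 150
116 XOR 155 = 239
 57 XOR 115 =  74

10111010 11000111 10101100 11110101 10010110 11101111 01001010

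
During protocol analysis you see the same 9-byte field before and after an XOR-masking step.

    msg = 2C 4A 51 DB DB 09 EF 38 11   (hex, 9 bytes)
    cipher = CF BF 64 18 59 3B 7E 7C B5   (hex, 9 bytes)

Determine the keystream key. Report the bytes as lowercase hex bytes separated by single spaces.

Since cipher = msg ⊕ key, XORing both sides with msg gives key = msg ⊕ cipher.
byte 0: 2c XOR cf = e3
byte 1: 4a XOR bf = f5
byte 2: 51 XOR 64 = 35
byte 3: db XOR 18 = c3
byte 4: db XOR 59 = 82
byte 5: 09 XOR 3b = 32
byte 6: ef XOR 7e = 91
byte 7: 38 XOR 7c = 44
byte 8: 11 XOR b5 = a4

e3 f5 35 c3 82 32 91 44 a4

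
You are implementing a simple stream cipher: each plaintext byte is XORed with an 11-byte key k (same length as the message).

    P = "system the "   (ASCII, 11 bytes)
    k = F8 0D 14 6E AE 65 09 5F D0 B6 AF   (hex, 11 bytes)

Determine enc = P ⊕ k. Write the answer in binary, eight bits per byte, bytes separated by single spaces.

10001011 01110100 01100111 00011010 11001011 00001000 00101001 00101011 10111000 11010011 10001111

01110011 XOR 11111000 = 10001011
01111001 XOR 00001101 = 01110100
01110011 XOR 00010100 = 01100111
01110100 XOR 01101110 = 00011010
01100101 XOR 10101110 = 11001011
01101101 XOR 01100101 = 00001000
00100000 XOR 00001001 = 00101001
01110100 XOR 01011111 = 00101011
01101000 XOR 11010000 = 10111000
01100101 XOR 10110110 = 11010011
00100000 XOR 10101111 = 10001111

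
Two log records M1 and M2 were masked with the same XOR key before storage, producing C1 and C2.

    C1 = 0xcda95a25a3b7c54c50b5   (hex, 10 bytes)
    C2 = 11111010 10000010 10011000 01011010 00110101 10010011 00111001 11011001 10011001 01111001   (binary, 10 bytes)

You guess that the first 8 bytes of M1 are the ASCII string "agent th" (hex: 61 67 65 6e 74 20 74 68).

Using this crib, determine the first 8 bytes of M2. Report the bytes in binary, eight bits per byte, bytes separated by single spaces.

01010110 01001100 10100111 00010001 11100010 00000100 10001000 11111101

First, C1 ⊕ C2 = (M1 ⊕ K) ⊕ (M2 ⊕ K) = M1 ⊕ M2, so the key drops out. Then M2 = (M1 ⊕ M2) ⊕ M1 over the first 8 bytes.
byte 0: (cd xor fa) xor 61 = 37 xor 61 = 56
byte 1: (a9 xor 82) xor 67 = 2b xor 67 = 4c
byte 2: (5a xor 98) xor 65 = c2 xor 65 = a7
byte 3: (25 xor 5a) xor 6e = 7f xor 6e = 11
byte 4: (a3 xor 35) xor 74 = 96 xor 74 = e2
byte 5: (b7 xor 93) xor 20 = 24 xor 20 = 04
byte 6: (c5 xor 39) xor 74 = fc xor 74 = 88
byte 7: (4c xor d9) xor 68 = 95 xor 68 = fd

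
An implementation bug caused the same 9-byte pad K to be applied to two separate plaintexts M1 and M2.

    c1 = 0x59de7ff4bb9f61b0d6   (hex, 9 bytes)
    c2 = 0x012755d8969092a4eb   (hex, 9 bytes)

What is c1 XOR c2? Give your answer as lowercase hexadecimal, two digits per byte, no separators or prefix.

c1 ⊕ c2 = (M1 ⊕ K) ⊕ (M2 ⊕ K) = M1 ⊕ M2 — the shared key cancels under XOR.
byte 0: 59 xor 01 = 58
byte 1: de xor 27 = f9
byte 2: 7f xor 55 = 2a
byte 3: f4 xor d8 = 2c
byte 4: bb xor 96 = 2d
byte 5: 9f xor 90 = 0f
byte 6: 61 xor 92 = f3
byte 7: b0 xor a4 = 14
byte 8: d6 xor eb = 3d

58f92a2c2d0ff3143d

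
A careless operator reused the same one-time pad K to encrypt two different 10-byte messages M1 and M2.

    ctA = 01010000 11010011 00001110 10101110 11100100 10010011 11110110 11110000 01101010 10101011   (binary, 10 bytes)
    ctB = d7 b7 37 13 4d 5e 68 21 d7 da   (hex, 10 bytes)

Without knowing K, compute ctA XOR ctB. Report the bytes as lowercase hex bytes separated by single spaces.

87 64 39 bd a9 cd 9e d1 bd 71

ctA ⊕ ctB = (M1 ⊕ K) ⊕ (M2 ⊕ K) = M1 ⊕ M2 — the shared key cancels under XOR.
50 ⊕ d7 = 87
d3 ⊕ b7 = 64
0e ⊕ 37 = 39
ae ⊕ 13 = bd
e4 ⊕ 4d = a9
93 ⊕ 5e = cd
f6 ⊕ 68 = 9e
f0 ⊕ 21 = d1
6a ⊕ d7 = bd
ab ⊕ da = 71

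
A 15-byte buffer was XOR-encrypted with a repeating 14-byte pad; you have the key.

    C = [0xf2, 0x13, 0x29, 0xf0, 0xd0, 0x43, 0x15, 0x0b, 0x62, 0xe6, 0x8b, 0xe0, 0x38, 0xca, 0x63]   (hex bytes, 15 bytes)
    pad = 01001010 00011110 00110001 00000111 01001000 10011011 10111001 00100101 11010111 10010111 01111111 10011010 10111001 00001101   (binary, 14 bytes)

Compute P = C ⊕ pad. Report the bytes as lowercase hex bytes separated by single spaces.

b8 0d 18 f7 98 d8 ac 2e b5 71 f4 7a 81 c7 29

The 14-byte key repeats, so the effective keystream is 4a 1e 31 07 48 9b b9 25 d7 97 7f 9a b9 0d 4a.
byte 0: f2 ⊕ 4a = b8
byte 1: 13 ⊕ 1e = 0d
byte 2: 29 ⊕ 31 = 18
byte 3: f0 ⊕ 07 = f7
byte 4: d0 ⊕ 48 = 98
byte 5: 43 ⊕ 9b = d8
byte 6: 15 ⊕ b9 = ac
byte 7: 0b ⊕ 25 = 2e
byte 8: 62 ⊕ d7 = b5
byte 9: e6 ⊕ 97 = 71
byte 10: 8b ⊕ 7f = f4
byte 11: e0 ⊕ 9a = 7a
byte 12: 38 ⊕ b9 = 81
byte 13: ca ⊕ 0d = c7
byte 14: 63 ⊕ 4a = 29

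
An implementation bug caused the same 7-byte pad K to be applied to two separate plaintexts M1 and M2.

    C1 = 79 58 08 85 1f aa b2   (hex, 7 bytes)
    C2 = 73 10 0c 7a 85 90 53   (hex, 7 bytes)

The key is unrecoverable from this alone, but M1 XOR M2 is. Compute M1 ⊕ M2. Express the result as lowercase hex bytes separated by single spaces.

0a 48 04 ff 9a 3a e1

C1 ⊕ C2 = (M1 ⊕ K) ⊕ (M2 ⊕ K) = M1 ⊕ M2 — the shared key cancels under XOR.
byte 0: 79 XOR 73 = 0a
byte 1: 58 XOR 10 = 48
byte 2: 08 XOR 0c = 04
byte 3: 85 XOR 7a = ff
byte 4: 1f XOR 85 = 9a
byte 5: aa XOR 90 = 3a
byte 6: b2 XOR 53 = e1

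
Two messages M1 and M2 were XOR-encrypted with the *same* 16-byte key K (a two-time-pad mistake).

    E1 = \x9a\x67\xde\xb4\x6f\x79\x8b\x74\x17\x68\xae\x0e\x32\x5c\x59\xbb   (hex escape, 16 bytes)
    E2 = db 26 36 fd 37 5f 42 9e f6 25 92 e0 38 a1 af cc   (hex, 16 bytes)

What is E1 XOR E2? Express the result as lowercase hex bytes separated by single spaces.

E1 ⊕ E2 = (M1 ⊕ K) ⊕ (M2 ⊕ K) = M1 ⊕ M2 — the shared key cancels under XOR.
9a ⊕ db = 41
67 ⊕ 26 = 41
de ⊕ 36 = e8
b4 ⊕ fd = 49
6f ⊕ 37 = 58
79 ⊕ 5f = 26
8b ⊕ 42 = c9
74 ⊕ 9e = ea
17 ⊕ f6 = e1
68 ⊕ 25 = 4d
ae ⊕ 92 = 3c
0e ⊕ e0 = ee
32 ⊕ 38 = 0a
5c ⊕ a1 = fd
59 ⊕ af = f6
bb ⊕ cc = 77

41 41 e8 49 58 26 c9 ea e1 4d 3c ee 0a fd f6 77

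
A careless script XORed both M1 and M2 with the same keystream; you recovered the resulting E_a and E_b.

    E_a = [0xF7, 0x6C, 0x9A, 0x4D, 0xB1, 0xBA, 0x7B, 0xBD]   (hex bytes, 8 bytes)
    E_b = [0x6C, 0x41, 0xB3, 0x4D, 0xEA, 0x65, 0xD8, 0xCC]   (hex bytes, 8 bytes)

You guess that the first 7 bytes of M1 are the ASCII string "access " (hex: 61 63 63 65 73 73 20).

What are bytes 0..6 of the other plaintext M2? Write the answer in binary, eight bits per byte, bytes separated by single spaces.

First, E_a ⊕ E_b = (M1 ⊕ K) ⊕ (M2 ⊕ K) = M1 ⊕ M2, so the key drops out. Then M2 = (M1 ⊕ M2) ⊕ M1 over the first 7 bytes.
byte 0: (f7 ⊕ 6c) ⊕ 61 = 9b ⊕ 61 = fa
byte 1: (6c ⊕ 41) ⊕ 63 = 2d ⊕ 63 = 4e
byte 2: (9a ⊕ b3) ⊕ 63 = 29 ⊕ 63 = 4a
byte 3: (4d ⊕ 4d) ⊕ 65 = 00 ⊕ 65 = 65
byte 4: (b1 ⊕ ea) ⊕ 73 = 5b ⊕ 73 = 28
byte 5: (ba ⊕ 65) ⊕ 73 = df ⊕ 73 = ac
byte 6: (7b ⊕ d8) ⊕ 20 = a3 ⊕ 20 = 83

11111010 01001110 01001010 01100101 00101000 10101100 10000011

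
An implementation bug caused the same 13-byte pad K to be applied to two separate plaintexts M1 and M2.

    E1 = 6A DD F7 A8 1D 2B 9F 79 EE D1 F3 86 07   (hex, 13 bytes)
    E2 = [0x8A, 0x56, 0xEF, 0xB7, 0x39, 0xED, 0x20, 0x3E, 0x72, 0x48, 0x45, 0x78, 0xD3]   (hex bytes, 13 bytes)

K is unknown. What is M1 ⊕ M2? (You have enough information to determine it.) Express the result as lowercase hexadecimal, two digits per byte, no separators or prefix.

E1 ⊕ E2 = (M1 ⊕ K) ⊕ (M2 ⊕ K) = M1 ⊕ M2 — the shared key cancels under XOR.
6a xor 8a = e0
dd xor 56 = 8b
f7 xor ef = 18
a8 xor b7 = 1f
1d xor 39 = 24
2b xor ed = c6
9f xor 20 = bf
79 xor 3e = 47
ee xor 72 = 9c
d1 xor 48 = 99
f3 xor 45 = b6
86 xor 78 = fe
07 xor d3 = d4

e08b181f24c6bf479c99b6fed4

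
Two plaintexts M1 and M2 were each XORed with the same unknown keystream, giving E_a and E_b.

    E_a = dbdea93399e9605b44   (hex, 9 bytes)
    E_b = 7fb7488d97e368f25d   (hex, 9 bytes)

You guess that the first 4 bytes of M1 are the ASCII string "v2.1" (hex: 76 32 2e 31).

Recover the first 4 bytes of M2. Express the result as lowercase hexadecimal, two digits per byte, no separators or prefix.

First, E_a ⊕ E_b = (M1 ⊕ K) ⊕ (M2 ⊕ K) = M1 ⊕ M2, so the key drops out. Then M2 = (M1 ⊕ M2) ⊕ M1 over the first 4 bytes.
byte 0: (db xor 7f) xor 76 = a4 xor 76 = d2
byte 1: (de xor b7) xor 32 = 69 xor 32 = 5b
byte 2: (a9 xor 48) xor 2e = e1 xor 2e = cf
byte 3: (33 xor 8d) xor 31 = be xor 31 = 8f

d25bcf8f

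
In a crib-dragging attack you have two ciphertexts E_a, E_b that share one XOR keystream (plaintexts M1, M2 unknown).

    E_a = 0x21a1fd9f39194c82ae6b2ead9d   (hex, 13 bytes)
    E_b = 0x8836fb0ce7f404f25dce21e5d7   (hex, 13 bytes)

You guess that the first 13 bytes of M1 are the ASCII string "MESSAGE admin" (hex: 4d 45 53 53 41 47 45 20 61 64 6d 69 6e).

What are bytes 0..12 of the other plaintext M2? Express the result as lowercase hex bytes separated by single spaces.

First, E_a ⊕ E_b = (M1 ⊕ K) ⊕ (M2 ⊕ K) = M1 ⊕ M2, so the key drops out. Then M2 = (M1 ⊕ M2) ⊕ M1 over the first 13 bytes.
byte 0: (21 ⊕ 88) ⊕ 4d = a9 ⊕ 4d = e4
byte 1: (a1 ⊕ 36) ⊕ 45 = 97 ⊕ 45 = d2
byte 2: (fd ⊕ fb) ⊕ 53 = 06 ⊕ 53 = 55
byte 3: (9f ⊕ 0c) ⊕ 53 = 93 ⊕ 53 = c0
byte 4: (39 ⊕ e7) ⊕ 41 = de ⊕ 41 = 9f
byte 5: (19 ⊕ f4) ⊕ 47 = ed ⊕ 47 = aa
byte 6: (4c ⊕ 04) ⊕ 45 = 48 ⊕ 45 = 0d
byte 7: (82 ⊕ f2) ⊕ 20 = 70 ⊕ 20 = 50
byte 8: (ae ⊕ 5d) ⊕ 61 = f3 ⊕ 61 = 92
byte 9: (6b ⊕ ce) ⊕ 64 = a5 ⊕ 64 = c1
byte 10: (2e ⊕ 21) ⊕ 6d = 0f ⊕ 6d = 62
byte 11: (ad ⊕ e5) ⊕ 69 = 48 ⊕ 69 = 21
byte 12: (9d ⊕ d7) ⊕ 6e = 4a ⊕ 6e = 24

e4 d2 55 c0 9f aa 0d 50 92 c1 62 21 24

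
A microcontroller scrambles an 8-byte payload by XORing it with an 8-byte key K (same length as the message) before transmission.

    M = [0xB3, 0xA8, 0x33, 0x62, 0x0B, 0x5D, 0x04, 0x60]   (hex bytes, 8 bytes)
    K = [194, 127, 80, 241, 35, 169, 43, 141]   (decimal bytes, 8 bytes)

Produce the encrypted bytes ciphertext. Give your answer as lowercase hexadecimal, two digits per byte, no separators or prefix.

71d7639328f42fed

XOR is its own inverse, so applying the key byte-wise gives the result directly.
179 ^ 194 = 113
168 ^ 127 = 215
 51 ^  80 =  99
 98 ^ 241 = 147
 11 ^  35 =  40
 93 ^ 169 = 244
  4 ^  43 =  47
 96 ^ 141 = 237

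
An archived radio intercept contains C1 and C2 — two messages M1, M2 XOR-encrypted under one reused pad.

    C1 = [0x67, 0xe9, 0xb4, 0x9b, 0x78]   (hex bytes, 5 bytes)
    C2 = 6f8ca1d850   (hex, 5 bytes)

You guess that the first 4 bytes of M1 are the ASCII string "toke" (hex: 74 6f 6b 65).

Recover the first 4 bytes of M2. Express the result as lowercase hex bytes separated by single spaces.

7c 0a 7e 26

First, C1 ⊕ C2 = (M1 ⊕ K) ⊕ (M2 ⊕ K) = M1 ⊕ M2, so the key drops out. Then M2 = (M1 ⊕ M2) ⊕ M1 over the first 4 bytes.
byte 0: (67 XOR 6f) XOR 74 = 08 XOR 74 = 7c
byte 1: (e9 XOR 8c) XOR 6f = 65 XOR 6f = 0a
byte 2: (b4 XOR a1) XOR 6b = 15 XOR 6b = 7e
byte 3: (9b XOR d8) XOR 65 = 43 XOR 65 = 26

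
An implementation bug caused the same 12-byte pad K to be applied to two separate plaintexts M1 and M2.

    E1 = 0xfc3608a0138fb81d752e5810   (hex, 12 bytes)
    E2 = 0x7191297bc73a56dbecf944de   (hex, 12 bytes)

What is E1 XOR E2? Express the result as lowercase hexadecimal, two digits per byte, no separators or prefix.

8da721dbd4b5eec699d71cce

E1 ⊕ E2 = (M1 ⊕ K) ⊕ (M2 ⊕ K) = M1 ⊕ M2 — the shared key cancels under XOR.
fc ^ 71 = 8d
36 ^ 91 = a7
08 ^ 29 = 21
a0 ^ 7b = db
13 ^ c7 = d4
8f ^ 3a = b5
b8 ^ 56 = ee
1d ^ db = c6
75 ^ ec = 99
2e ^ f9 = d7
58 ^ 44 = 1c
10 ^ de = ce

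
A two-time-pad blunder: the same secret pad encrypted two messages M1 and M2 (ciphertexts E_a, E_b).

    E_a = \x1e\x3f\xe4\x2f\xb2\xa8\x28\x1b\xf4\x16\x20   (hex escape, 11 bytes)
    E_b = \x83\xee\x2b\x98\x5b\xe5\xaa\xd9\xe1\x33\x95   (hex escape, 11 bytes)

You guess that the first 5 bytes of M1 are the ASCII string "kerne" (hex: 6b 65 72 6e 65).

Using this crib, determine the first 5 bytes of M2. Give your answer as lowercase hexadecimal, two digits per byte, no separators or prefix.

f6b4bdd98c

First, E_a ⊕ E_b = (M1 ⊕ K) ⊕ (M2 ⊕ K) = M1 ⊕ M2, so the key drops out. Then M2 = (M1 ⊕ M2) ⊕ M1 over the first 5 bytes.
byte 0: (1e XOR 83) XOR 6b = 9d XOR 6b = f6
byte 1: (3f XOR ee) XOR 65 = d1 XOR 65 = b4
byte 2: (e4 XOR 2b) XOR 72 = cf XOR 72 = bd
byte 3: (2f XOR 98) XOR 6e = b7 XOR 6e = d9
byte 4: (b2 XOR 5b) XOR 65 = e9 XOR 65 = 8c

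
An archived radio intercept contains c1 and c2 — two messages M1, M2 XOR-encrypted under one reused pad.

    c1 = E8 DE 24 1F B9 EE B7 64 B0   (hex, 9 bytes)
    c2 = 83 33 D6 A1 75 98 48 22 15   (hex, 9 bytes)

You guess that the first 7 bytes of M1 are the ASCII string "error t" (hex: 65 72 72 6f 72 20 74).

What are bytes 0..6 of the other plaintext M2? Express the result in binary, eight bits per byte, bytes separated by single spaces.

First, c1 ⊕ c2 = (M1 ⊕ K) ⊕ (M2 ⊕ K) = M1 ⊕ M2, so the key drops out. Then M2 = (M1 ⊕ M2) ⊕ M1 over the first 7 bytes.
byte 0: (e8 ⊕ 83) ⊕ 65 = 6b ⊕ 65 = 0e
byte 1: (de ⊕ 33) ⊕ 72 = ed ⊕ 72 = 9f
byte 2: (24 ⊕ d6) ⊕ 72 = f2 ⊕ 72 = 80
byte 3: (1f ⊕ a1) ⊕ 6f = be ⊕ 6f = d1
byte 4: (b9 ⊕ 75) ⊕ 72 = cc ⊕ 72 = be
byte 5: (ee ⊕ 98) ⊕ 20 = 76 ⊕ 20 = 56
byte 6: (b7 ⊕ 48) ⊕ 74 = ff ⊕ 74 = 8b

00001110 10011111 10000000 11010001 10111110 01010110 10001011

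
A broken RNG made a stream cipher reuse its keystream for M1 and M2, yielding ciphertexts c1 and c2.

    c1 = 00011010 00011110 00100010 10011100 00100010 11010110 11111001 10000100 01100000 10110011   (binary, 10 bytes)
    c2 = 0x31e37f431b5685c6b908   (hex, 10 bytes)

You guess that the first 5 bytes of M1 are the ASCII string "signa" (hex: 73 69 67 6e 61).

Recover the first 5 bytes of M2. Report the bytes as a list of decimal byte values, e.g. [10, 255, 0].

First, c1 ⊕ c2 = (M1 ⊕ K) ⊕ (M2 ⊕ K) = M1 ⊕ M2, so the key drops out. Then M2 = (M1 ⊕ M2) ⊕ M1 over the first 5 bytes.
byte 0: (1a ⊕ 31) ⊕ 73 = 2b ⊕ 73 = 58
byte 1: (1e ⊕ e3) ⊕ 69 = fd ⊕ 69 = 94
byte 2: (22 ⊕ 7f) ⊕ 67 = 5d ⊕ 67 = 3a
byte 3: (9c ⊕ 43) ⊕ 6e = df ⊕ 6e = b1
byte 4: (22 ⊕ 1b) ⊕ 61 = 39 ⊕ 61 = 58

[88, 148, 58, 177, 88]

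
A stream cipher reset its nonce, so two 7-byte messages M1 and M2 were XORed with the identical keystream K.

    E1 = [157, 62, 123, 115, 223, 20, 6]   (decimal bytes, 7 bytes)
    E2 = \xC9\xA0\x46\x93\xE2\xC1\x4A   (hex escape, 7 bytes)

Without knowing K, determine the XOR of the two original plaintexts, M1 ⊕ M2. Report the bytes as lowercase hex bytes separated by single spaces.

54 9e 3d e0 3d d5 4c

E1 ⊕ E2 = (M1 ⊕ K) ⊕ (M2 ⊕ K) = M1 ⊕ M2 — the shared key cancels under XOR.
9d xor c9 = 54
3e xor a0 = 9e
7b xor 46 = 3d
73 xor 93 = e0
df xor e2 = 3d
14 xor c1 = d5
06 xor 4a = 4c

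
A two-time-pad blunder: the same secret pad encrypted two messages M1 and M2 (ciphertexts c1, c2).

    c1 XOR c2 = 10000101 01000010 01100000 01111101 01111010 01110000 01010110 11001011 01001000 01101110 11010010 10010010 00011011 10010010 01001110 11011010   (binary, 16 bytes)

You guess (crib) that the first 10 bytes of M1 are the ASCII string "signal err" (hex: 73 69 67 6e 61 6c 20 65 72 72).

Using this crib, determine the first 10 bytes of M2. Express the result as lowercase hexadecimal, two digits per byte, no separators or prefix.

Since c1 ⊕ c2 = M1 ⊕ M2, XORing with the guessed M1 bytes yields the corresponding M2 bytes: M2 = (c1 ⊕ c2) ⊕ M1.
85 ^ 73 = f6
42 ^ 69 = 2b
60 ^ 67 = 07
7d ^ 6e = 13
7a ^ 61 = 1b
70 ^ 6c = 1c
56 ^ 20 = 76
cb ^ 65 = ae
48 ^ 72 = 3a
6e ^ 72 = 1c

f62b07131b1c76ae3a1c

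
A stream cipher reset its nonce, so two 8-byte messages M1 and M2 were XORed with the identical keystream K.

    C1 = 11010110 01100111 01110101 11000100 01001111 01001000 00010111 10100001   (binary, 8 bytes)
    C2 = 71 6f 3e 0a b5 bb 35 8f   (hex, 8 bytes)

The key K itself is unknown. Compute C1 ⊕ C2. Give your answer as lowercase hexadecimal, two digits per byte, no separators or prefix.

a7084bcefaf3222e

C1 ⊕ C2 = (M1 ⊕ K) ⊕ (M2 ⊕ K) = M1 ⊕ M2 — the shared key cancels under XOR.
214 ^ 113 = 167
103 ^ 111 =   8
117 ^  62 =  75
196 ^  10 = 206
 79 ^ 181 = 250
 72 ^ 187 = 243
 23 ^  53 =  34
161 ^ 143 =  46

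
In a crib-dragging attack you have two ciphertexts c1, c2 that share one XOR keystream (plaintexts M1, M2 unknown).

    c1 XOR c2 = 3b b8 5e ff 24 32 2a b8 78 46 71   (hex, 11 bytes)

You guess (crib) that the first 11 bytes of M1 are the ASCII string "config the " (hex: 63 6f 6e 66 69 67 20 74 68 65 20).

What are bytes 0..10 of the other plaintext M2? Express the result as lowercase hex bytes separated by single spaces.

58 d7 30 99 4d 55 0a cc 10 23 51

Since c1 ⊕ c2 = M1 ⊕ M2, XORing with the guessed M1 bytes yields the corresponding M2 bytes: M2 = (c1 ⊕ c2) ⊕ M1.
3b xor 63 = 58
b8 xor 6f = d7
5e xor 6e = 30
ff xor 66 = 99
24 xor 69 = 4d
32 xor 67 = 55
2a xor 20 = 0a
b8 xor 74 = cc
78 xor 68 = 10
46 xor 65 = 23
71 xor 20 = 51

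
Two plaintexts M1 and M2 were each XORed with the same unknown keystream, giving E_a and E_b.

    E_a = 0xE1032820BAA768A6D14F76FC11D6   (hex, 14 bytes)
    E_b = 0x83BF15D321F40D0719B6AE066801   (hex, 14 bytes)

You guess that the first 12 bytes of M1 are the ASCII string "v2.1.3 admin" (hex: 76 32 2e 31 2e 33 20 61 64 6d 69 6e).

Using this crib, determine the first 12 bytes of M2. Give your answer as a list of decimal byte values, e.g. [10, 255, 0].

[20, 142, 19, 194, 181, 96, 69, 192, 172, 148, 177, 148]

First, E_a ⊕ E_b = (M1 ⊕ K) ⊕ (M2 ⊕ K) = M1 ⊕ M2, so the key drops out. Then M2 = (M1 ⊕ M2) ⊕ M1 over the first 12 bytes.
byte 0: (e1 xor 83) xor 76 = 62 xor 76 = 14
byte 1: (03 xor bf) xor 32 = bc xor 32 = 8e
byte 2: (28 xor 15) xor 2e = 3d xor 2e = 13
byte 3: (20 xor d3) xor 31 = f3 xor 31 = c2
byte 4: (ba xor 21) xor 2e = 9b xor 2e = b5
byte 5: (a7 xor f4) xor 33 = 53 xor 33 = 60
byte 6: (68 xor 0d) xor 20 = 65 xor 20 = 45
byte 7: (a6 xor 07) xor 61 = a1 xor 61 = c0
byte 8: (d1 xor 19) xor 64 = c8 xor 64 = ac
byte 9: (4f xor b6) xor 6d = f9 xor 6d = 94
byte 10: (76 xor ae) xor 69 = d8 xor 69 = b1
byte 11: (fc xor 06) xor 6e = fa xor 6e = 94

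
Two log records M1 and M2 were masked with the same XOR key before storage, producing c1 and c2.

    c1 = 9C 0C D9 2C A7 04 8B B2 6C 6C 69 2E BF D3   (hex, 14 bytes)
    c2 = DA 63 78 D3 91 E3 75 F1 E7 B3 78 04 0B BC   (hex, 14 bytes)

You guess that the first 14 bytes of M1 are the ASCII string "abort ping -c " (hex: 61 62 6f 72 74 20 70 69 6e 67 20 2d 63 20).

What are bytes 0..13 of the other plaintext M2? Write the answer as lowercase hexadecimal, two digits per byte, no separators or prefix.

270dce8d42c78e2ae5b83107d74f

First, c1 ⊕ c2 = (M1 ⊕ K) ⊕ (M2 ⊕ K) = M1 ⊕ M2, so the key drops out. Then M2 = (M1 ⊕ M2) ⊕ M1 over the first 14 bytes.
byte 0: (9c xor da) xor 61 = 46 xor 61 = 27
byte 1: (0c xor 63) xor 62 = 6f xor 62 = 0d
byte 2: (d9 xor 78) xor 6f = a1 xor 6f = ce
byte 3: (2c xor d3) xor 72 = ff xor 72 = 8d
byte 4: (a7 xor 91) xor 74 = 36 xor 74 = 42
byte 5: (04 xor e3) xor 20 = e7 xor 20 = c7
byte 6: (8b xor 75) xor 70 = fe xor 70 = 8e
byte 7: (b2 xor f1) xor 69 = 43 xor 69 = 2a
byte 8: (6c xor e7) xor 6e = 8b xor 6e = e5
byte 9: (6c xor b3) xor 67 = df xor 67 = b8
byte 10: (69 xor 78) xor 20 = 11 xor 20 = 31
byte 11: (2e xor 04) xor 2d = 2a xor 2d = 07
byte 12: (bf xor 0b) xor 63 = b4 xor 63 = d7
byte 13: (d3 xor bc) xor 20 = 6f xor 20 = 4f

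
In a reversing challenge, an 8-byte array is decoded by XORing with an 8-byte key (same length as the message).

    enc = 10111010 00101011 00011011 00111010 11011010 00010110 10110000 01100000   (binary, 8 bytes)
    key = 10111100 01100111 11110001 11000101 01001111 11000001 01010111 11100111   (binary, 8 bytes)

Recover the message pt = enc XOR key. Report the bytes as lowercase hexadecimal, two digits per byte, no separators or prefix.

186 XOR 188 =   6
 43 XOR 103 =  76
 27 XOR 241 = 234
 58 XOR 197 = 255
218 XOR  79 = 149
 22 XOR 193 = 215
176 XOR  87 = 231
 96 XOR 231 = 135

064ceaff95d7e787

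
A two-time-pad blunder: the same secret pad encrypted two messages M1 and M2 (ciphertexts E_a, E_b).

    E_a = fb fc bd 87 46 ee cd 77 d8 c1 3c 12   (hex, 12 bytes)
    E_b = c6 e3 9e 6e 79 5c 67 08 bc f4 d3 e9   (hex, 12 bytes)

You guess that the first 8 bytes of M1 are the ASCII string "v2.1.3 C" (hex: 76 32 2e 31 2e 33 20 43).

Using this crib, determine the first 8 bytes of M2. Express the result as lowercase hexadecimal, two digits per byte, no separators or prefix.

First, E_a ⊕ E_b = (M1 ⊕ K) ⊕ (M2 ⊕ K) = M1 ⊕ M2, so the key drops out. Then M2 = (M1 ⊕ M2) ⊕ M1 over the first 8 bytes.
byte 0: (fb ⊕ c6) ⊕ 76 = 3d ⊕ 76 = 4b
byte 1: (fc ⊕ e3) ⊕ 32 = 1f ⊕ 32 = 2d
byte 2: (bd ⊕ 9e) ⊕ 2e = 23 ⊕ 2e = 0d
byte 3: (87 ⊕ 6e) ⊕ 31 = e9 ⊕ 31 = d8
byte 4: (46 ⊕ 79) ⊕ 2e = 3f ⊕ 2e = 11
byte 5: (ee ⊕ 5c) ⊕ 33 = b2 ⊕ 33 = 81
byte 6: (cd ⊕ 67) ⊕ 20 = aa ⊕ 20 = 8a
byte 7: (77 ⊕ 08) ⊕ 43 = 7f ⊕ 43 = 3c

4b2d0dd811818a3c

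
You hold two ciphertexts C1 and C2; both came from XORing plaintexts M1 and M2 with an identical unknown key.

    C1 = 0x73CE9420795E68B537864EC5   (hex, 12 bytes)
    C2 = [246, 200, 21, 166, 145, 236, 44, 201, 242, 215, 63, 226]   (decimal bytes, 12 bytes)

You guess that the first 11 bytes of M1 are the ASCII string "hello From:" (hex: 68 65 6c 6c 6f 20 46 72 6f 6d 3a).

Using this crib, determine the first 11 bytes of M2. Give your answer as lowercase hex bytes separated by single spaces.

First, C1 ⊕ C2 = (M1 ⊕ K) ⊕ (M2 ⊕ K) = M1 ⊕ M2, so the key drops out. Then M2 = (M1 ⊕ M2) ⊕ M1 over the first 11 bytes.
byte 0: (73 xor f6) xor 68 = 85 xor 68 = ed
byte 1: (ce xor c8) xor 65 = 06 xor 65 = 63
byte 2: (94 xor 15) xor 6c = 81 xor 6c = ed
byte 3: (20 xor a6) xor 6c = 86 xor 6c = ea
byte 4: (79 xor 91) xor 6f = e8 xor 6f = 87
byte 5: (5e xor ec) xor 20 = b2 xor 20 = 92
byte 6: (68 xor 2c) xor 46 = 44 xor 46 = 02
byte 7: (b5 xor c9) xor 72 = 7c xor 72 = 0e
byte 8: (37 xor f2) xor 6f = c5 xor 6f = aa
byte 9: (86 xor d7) xor 6d = 51 xor 6d = 3c
byte 10: (4e xor 3f) xor 3a = 71 xor 3a = 4b

ed 63 ed ea 87 92 02 0e aa 3c 4b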